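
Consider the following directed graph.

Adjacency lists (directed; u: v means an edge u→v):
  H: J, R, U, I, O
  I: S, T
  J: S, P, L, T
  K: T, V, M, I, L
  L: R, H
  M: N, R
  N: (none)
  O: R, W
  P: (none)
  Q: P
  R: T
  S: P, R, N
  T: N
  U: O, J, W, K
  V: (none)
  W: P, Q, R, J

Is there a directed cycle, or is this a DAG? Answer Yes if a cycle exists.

Yes

DFS with white/gray/black marking, starting from O:
O gray
  R gray
    T gray
      N gray
      N black
    T black
  R black
  W gray
    P gray
    P black
    Q gray
      Q→P: P black — skip
    Q black
    W→R: R black — skip
    J gray
      S gray
        S→P: P black — skip
        S→R: R black — skip
        S→N: N black — skip
      S black
      J→P: P black — skip
      L gray
        L→R: R black — skip
        H gray
          H→J: J is gray → back edge
Back edge found, so a cycle exists: J → L → H → J.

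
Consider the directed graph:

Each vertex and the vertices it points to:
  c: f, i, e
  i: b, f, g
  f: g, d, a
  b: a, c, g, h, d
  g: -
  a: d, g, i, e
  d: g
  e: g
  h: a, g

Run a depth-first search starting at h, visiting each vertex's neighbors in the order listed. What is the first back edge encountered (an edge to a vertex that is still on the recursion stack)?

b->a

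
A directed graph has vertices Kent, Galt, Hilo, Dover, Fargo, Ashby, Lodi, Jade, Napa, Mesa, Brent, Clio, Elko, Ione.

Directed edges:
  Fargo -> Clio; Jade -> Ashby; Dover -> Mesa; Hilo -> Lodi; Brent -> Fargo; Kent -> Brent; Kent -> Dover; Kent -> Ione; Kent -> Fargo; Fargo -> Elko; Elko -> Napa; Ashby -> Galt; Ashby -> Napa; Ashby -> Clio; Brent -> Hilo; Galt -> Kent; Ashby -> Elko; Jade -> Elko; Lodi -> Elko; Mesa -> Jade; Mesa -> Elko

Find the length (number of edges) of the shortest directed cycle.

For each vertex v, BFS finds the shortest path from v back to v.
The shortest such closed walk is Galt → Kent → Dover → Mesa → Jade → Ashby → Galt, length 6.

6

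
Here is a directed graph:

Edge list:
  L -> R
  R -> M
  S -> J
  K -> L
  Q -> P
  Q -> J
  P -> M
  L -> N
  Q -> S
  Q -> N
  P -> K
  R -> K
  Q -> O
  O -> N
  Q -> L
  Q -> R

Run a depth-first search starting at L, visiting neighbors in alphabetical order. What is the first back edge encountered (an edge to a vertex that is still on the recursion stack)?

DFS from L (visiting neighbors in alphabetical order); mark gray on enter, black on exit:
L gray
  N gray
  N black
  R gray
    K gray
      K→L: L is gray → back edge
First back edge: K → L.

K->L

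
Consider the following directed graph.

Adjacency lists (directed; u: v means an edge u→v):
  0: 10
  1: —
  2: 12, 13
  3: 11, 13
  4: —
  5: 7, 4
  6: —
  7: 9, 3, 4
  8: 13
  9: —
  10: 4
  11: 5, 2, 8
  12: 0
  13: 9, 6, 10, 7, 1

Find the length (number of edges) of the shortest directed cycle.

For each vertex v, BFS finds the shortest path from v back to v.
The shortest such closed walk is 3 → 13 → 7 → 3, length 3.

3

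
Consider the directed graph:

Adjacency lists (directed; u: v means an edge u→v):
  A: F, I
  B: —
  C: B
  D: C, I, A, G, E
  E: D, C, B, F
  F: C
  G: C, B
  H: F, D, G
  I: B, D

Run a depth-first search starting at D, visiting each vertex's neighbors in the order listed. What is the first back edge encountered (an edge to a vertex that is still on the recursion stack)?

DFS from D (visiting each vertex's neighbors in the order listed); mark gray on enter, black on exit:
D gray
  C gray
    B gray
    B black
  C black
  I gray
    I→B: B black — skip
    I→D: D is gray → back edge
First back edge: I → D.

I->D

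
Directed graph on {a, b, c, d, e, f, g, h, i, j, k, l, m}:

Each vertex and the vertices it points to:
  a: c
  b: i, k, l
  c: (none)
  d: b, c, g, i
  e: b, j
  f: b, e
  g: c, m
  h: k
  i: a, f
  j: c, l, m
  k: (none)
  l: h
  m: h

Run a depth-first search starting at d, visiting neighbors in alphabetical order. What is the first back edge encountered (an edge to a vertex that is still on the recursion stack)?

f→b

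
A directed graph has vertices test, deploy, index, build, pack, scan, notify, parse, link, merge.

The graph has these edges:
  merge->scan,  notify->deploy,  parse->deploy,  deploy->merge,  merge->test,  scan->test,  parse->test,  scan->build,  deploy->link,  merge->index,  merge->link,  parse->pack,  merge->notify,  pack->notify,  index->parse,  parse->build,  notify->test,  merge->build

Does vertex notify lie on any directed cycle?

Yes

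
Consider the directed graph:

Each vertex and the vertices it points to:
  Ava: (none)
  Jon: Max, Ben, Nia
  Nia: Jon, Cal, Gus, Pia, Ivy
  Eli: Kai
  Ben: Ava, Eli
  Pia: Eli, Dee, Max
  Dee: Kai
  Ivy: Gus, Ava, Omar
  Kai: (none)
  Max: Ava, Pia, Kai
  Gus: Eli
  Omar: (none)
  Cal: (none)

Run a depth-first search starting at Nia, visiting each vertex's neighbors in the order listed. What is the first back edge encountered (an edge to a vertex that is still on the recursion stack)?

Pia→Max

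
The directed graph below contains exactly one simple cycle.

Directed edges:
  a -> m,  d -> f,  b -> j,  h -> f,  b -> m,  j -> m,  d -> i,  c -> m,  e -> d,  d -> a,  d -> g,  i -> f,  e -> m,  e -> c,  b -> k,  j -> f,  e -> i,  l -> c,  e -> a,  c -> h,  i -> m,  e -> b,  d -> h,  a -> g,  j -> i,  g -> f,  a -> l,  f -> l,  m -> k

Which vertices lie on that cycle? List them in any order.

c, f, h, l

DFS with gray/black marking from c:
c gray
  h gray
    f gray
      l gray
        l→c: c is gray → back edge
Back edge closes the cycle c → h → f → l → c; its vertices are {c, f, h, l}.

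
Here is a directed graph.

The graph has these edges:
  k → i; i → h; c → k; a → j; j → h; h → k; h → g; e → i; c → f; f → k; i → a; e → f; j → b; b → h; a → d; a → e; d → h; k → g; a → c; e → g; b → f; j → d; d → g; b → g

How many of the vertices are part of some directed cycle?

10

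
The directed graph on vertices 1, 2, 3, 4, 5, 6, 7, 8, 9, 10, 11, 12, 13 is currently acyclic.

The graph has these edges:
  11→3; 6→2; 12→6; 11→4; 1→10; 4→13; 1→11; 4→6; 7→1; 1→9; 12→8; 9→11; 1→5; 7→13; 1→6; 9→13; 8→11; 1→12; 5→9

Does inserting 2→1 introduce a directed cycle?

Yes

Adding 2→1 creates a cycle iff 1 can already reach 2.
Path from 1: 1 → 6 → 2.
So 1 → … → 2 → 1 is a cycle.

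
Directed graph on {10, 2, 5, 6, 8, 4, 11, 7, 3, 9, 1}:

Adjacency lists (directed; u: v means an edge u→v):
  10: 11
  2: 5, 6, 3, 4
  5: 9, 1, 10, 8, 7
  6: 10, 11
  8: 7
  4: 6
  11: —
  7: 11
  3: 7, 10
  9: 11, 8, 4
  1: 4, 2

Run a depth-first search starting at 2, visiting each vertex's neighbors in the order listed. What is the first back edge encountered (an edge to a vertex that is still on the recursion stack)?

DFS from 2 (visiting each vertex's neighbors in the order listed); mark gray on enter, black on exit:
2 gray
  5 gray
    9 gray
      11 gray
      11 black
      8 gray
        7 gray
          7→11: 11 black — skip
        7 black
      8 black
      4 gray
        6 gray
          10 gray
            10→11: 11 black — skip
          10 black
          6→11: 11 black — skip
        6 black
      4 black
    9 black
    1 gray
      1→4: 4 black — skip
      1→2: 2 is gray → back edge
First back edge: 1 → 2.

1→2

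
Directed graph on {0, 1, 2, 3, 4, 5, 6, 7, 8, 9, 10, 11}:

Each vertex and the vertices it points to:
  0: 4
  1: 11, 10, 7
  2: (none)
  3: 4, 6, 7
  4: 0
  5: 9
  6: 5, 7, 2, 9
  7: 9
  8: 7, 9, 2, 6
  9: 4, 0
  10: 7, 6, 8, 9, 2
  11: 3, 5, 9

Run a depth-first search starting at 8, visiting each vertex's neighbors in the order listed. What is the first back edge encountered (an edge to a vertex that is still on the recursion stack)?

0->4

DFS from 8 (visiting each vertex's neighbors in the order listed); mark gray on enter, black on exit:
8 gray
  7 gray
    9 gray
      4 gray
        0 gray
          0→4: 4 is gray → back edge
First back edge: 0 → 4.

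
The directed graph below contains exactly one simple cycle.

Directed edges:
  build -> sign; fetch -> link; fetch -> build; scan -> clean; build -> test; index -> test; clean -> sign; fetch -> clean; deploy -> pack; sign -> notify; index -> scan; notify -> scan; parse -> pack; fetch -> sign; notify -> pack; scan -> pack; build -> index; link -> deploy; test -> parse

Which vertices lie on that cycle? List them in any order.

DFS with gray/black marking from clean:
clean gray
  sign gray
    notify gray
      scan gray
        scan→clean: clean is gray → back edge
Back edge closes the cycle clean → sign → notify → scan → clean; its vertices are {scan, sign, clean, notify}.

scan, sign, clean, notify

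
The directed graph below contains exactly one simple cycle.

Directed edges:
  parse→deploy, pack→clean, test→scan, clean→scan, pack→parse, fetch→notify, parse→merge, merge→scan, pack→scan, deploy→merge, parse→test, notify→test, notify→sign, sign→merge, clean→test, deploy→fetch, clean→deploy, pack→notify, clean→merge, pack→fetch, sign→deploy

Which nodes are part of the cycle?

sign, fetch, deploy, notify

DFS with gray/black marking from fetch:
fetch gray
  notify gray
    sign gray
      deploy gray
        deploy→fetch: fetch is gray → back edge
Back edge closes the cycle fetch → notify → sign → deploy → fetch; its vertices are {sign, fetch, deploy, notify}.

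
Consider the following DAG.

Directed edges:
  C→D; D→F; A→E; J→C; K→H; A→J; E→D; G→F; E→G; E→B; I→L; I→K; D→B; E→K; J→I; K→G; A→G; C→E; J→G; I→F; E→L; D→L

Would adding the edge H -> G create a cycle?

No

Adding H→G creates a cycle iff G can already reach H.
Explore from G: no path reaches H. The graph stays acyclic.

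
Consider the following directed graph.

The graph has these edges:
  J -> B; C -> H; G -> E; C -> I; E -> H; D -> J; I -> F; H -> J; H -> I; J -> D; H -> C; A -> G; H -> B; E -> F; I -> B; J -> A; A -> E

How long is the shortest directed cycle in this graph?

2

For each vertex v, BFS finds the shortest path from v back to v.
The shortest such closed walk is H → C → H, length 2.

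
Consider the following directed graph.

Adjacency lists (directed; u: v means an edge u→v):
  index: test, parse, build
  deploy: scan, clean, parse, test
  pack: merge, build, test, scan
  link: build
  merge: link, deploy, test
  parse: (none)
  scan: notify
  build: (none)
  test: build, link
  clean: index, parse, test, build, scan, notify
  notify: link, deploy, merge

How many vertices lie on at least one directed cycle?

5

A vertex is on a directed cycle iff it belongs to a strongly connected component of size ≥ 2 (or has a self-loop).
The vertices on cycles are {scan, clean, merge, deploy, notify} — 5 in total.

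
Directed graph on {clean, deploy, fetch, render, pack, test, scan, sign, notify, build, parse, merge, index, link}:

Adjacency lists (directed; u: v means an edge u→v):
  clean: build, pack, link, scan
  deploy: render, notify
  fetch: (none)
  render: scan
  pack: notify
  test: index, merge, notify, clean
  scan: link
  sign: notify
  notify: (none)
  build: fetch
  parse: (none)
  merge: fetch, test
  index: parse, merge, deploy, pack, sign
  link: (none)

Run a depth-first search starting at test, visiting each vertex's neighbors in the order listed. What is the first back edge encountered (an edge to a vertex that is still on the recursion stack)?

merge→test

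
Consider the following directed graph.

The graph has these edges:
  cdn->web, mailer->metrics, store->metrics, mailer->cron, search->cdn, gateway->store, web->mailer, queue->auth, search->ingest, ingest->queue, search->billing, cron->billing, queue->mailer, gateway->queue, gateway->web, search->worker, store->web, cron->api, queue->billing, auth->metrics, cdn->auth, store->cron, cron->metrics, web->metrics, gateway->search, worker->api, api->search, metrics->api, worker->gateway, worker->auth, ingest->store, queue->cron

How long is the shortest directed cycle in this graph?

3

For each vertex v, BFS finds the shortest path from v back to v.
The shortest such closed walk is search → worker → api → search, length 3.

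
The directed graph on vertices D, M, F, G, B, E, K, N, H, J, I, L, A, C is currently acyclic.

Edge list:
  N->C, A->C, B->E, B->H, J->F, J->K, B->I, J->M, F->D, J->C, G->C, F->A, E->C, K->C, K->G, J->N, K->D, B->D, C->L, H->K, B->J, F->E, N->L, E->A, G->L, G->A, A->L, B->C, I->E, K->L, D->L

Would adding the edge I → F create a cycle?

No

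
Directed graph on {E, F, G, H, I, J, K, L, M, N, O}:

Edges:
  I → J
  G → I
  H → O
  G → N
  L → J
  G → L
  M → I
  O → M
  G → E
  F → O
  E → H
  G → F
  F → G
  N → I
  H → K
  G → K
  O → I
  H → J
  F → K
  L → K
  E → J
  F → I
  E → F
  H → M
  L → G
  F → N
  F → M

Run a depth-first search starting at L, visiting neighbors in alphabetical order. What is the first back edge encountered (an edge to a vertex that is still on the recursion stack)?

F→G

DFS from L (visiting neighbors in alphabetical order); mark gray on enter, black on exit:
L gray
  G gray
    E gray
      F gray
        F→G: G is gray → back edge
First back edge: F → G.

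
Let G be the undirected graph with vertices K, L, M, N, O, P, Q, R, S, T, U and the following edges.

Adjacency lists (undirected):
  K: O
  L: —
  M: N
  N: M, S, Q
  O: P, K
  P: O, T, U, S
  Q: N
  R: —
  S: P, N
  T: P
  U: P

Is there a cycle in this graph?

No

DFS, tracking each vertex's parent; an edge to a visited non-parent vertex closes a cycle.
Start from S:
visit S (parent –)
  visit P (parent S)
    visit O (parent P)
      O–P: parent, skip
      visit K (parent O)
        K–O: parent, skip
    visit T (parent P)
      T–P: parent, skip
    visit U (parent P)
      U–P: parent, skip
    P–S: parent, skip
  visit N (parent S)
    visit M (parent N)
      M–N: parent, skip
    N–S: parent, skip
    visit Q (parent N)
      Q–N: parent, skip
visit L (parent –)
visit R (parent –)
No non-parent visited neighbor found — the graph is a forest.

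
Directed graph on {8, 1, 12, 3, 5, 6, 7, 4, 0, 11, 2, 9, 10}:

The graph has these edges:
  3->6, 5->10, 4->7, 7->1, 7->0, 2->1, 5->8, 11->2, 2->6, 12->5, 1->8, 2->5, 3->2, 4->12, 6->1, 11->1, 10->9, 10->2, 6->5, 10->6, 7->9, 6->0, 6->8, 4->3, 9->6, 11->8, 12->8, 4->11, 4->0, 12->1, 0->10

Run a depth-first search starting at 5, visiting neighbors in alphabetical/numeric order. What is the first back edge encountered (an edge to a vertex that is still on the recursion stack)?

DFS from 5 (visiting neighbors in alphabetical/numeric order); mark gray on enter, black on exit:
5 gray
  8 gray
  8 black
  10 gray
    2 gray
      1 gray
        1→8: 8 black — skip
      1 black
      2→5: 5 is gray → back edge
First back edge: 2 → 5.

2→5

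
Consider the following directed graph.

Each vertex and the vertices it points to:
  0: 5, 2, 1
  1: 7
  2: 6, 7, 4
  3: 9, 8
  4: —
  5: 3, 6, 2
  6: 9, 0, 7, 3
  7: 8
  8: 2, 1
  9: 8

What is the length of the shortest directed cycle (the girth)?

For each vertex v, BFS finds the shortest path from v back to v.
The shortest such closed walk is 0 → 5 → 6 → 0, length 3.

3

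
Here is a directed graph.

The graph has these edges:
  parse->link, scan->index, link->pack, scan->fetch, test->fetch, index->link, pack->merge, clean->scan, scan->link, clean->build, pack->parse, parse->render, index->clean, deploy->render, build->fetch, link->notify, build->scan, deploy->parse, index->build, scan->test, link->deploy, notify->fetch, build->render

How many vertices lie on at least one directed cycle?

8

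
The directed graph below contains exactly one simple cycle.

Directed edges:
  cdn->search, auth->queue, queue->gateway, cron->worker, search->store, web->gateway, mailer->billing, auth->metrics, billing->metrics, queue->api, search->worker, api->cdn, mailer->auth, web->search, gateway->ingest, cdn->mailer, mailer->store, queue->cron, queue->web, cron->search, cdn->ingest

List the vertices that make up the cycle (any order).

api, cdn, auth, queue, mailer

DFS with gray/black marking from mailer:
mailer gray
  billing gray
    metrics gray
    metrics black
  billing black
  auth gray
    queue gray
      api gray
        cdn gray
          cdn→mailer: mailer is gray → back edge
Back edge closes the cycle mailer → auth → queue → api → cdn → mailer; its vertices are {api, cdn, auth, queue, mailer}.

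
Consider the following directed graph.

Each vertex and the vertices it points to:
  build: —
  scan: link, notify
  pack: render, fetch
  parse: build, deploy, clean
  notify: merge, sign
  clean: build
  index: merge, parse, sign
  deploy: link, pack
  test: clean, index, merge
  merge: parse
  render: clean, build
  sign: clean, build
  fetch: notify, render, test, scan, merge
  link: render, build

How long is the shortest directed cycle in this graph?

5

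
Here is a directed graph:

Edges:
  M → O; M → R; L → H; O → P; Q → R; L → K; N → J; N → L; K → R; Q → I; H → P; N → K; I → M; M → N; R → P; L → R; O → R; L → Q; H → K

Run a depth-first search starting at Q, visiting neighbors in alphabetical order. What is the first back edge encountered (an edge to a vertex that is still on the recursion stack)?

L→Q

DFS from Q (visiting neighbors in alphabetical order); mark gray on enter, black on exit:
Q gray
  I gray
    M gray
      N gray
        J gray
        J black
        K gray
          R gray
            P gray
            P black
          R black
        K black
        L gray
          H gray
            H→K: K black — skip
            H→P: P black — skip
          H black
          L→K: K black — skip
          L→Q: Q is gray → back edge
First back edge: L → Q.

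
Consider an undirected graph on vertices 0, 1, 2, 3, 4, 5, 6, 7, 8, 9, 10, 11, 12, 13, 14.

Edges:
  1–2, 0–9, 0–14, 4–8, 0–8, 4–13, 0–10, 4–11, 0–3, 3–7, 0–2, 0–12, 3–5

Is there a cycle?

No

DFS, tracking each vertex's parent; an edge to a visited non-parent vertex closes a cycle.
Start from 11:
visit 11 (parent –)
  visit 4 (parent 11)
    visit 8 (parent 4)
      visit 0 (parent 8)
        0–8: parent, skip
        visit 10 (parent 0)
          10–0: parent, skip
        visit 12 (parent 0)
          12–0: parent, skip
        visit 2 (parent 0)
          2–0: parent, skip
          visit 1 (parent 2)
            1–2: parent, skip
        visit 9 (parent 0)
          9–0: parent, skip
        visit 3 (parent 0)
          visit 5 (parent 3)
            5–3: parent, skip
          visit 7 (parent 3)
            7–3: parent, skip
          3–0: parent, skip
        visit 14 (parent 0)
          14–0: parent, skip
      8–4: parent, skip
    visit 13 (parent 4)
      13–4: parent, skip
    4–11: parent, skip
visit 6 (parent –)
No non-parent visited neighbor found — the graph is a forest.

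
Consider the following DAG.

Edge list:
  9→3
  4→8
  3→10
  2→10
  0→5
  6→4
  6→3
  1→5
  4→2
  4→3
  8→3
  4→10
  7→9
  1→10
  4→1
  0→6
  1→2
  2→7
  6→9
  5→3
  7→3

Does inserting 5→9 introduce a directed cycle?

No

Adding 5→9 creates a cycle iff 9 can already reach 5.
Explore from 9: no path reaches 5. The graph stays acyclic.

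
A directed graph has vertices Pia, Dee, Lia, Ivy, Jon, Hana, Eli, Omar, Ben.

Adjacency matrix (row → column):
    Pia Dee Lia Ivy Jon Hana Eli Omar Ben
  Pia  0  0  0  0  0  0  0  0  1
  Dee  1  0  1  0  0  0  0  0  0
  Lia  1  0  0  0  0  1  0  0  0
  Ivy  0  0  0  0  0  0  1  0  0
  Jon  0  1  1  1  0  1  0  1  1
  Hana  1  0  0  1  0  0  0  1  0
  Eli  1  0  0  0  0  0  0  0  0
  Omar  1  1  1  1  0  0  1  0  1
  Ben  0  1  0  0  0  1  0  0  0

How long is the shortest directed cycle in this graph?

For each vertex v, BFS finds the shortest path from v back to v.
The shortest such closed walk is Ben → Dee → Pia → Ben, length 3.

3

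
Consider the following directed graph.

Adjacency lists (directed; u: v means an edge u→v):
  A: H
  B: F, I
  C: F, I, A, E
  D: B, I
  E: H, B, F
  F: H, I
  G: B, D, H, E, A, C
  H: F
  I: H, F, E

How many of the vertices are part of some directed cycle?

5

A vertex is on a directed cycle iff it belongs to a strongly connected component of size ≥ 2 (or has a self-loop).
The vertices on cycles are {B, E, F, H, I} — 5 in total.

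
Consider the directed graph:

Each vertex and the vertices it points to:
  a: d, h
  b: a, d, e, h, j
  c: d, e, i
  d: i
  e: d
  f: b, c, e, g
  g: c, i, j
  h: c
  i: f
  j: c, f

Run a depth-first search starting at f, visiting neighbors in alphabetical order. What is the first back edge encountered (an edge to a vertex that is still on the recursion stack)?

DFS from f (visiting neighbors in alphabetical order); mark gray on enter, black on exit:
f gray
  b gray
    a gray
      d gray
        i gray
          i→f: f is gray → back edge
First back edge: i → f.

i->f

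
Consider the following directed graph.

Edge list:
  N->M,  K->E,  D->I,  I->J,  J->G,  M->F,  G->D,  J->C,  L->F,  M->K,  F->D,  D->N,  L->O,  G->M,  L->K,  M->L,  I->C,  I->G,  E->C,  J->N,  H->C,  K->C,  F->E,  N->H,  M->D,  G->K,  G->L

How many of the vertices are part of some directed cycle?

8

A vertex is on a directed cycle iff it belongs to a strongly connected component of size ≥ 2 (or has a self-loop).
The vertices on cycles are {D, F, G, I, J, L, M, N} — 8 in total.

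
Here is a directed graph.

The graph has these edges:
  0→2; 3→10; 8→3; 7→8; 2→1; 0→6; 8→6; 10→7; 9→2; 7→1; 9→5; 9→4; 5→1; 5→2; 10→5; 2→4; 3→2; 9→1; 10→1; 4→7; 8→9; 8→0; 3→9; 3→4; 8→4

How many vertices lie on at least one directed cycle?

A vertex is on a directed cycle iff it belongs to a strongly connected component of size ≥ 2 (or has a self-loop).
The vertices on cycles are {0, 2, 3, 4, 5, 7, 8, 9, 10} — 9 in total.

9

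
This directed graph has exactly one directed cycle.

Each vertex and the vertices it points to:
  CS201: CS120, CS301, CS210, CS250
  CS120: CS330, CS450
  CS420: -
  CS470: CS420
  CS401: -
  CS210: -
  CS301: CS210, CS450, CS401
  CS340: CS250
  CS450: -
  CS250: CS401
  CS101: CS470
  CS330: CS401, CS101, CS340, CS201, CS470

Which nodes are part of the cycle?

CS120, CS201, CS330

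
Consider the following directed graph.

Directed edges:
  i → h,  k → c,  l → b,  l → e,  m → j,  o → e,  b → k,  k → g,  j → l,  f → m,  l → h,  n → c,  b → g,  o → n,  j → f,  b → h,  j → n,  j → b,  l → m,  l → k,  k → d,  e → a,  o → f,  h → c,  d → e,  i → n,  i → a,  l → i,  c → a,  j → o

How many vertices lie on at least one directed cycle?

A vertex is on a directed cycle iff it belongs to a strongly connected component of size ≥ 2 (or has a self-loop).
The vertices on cycles are {f, j, l, m, o} — 5 in total.

5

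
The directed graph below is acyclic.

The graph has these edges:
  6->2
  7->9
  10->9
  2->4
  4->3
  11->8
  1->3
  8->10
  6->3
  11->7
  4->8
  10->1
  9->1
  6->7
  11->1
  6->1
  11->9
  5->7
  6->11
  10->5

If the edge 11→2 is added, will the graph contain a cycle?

No

Adding 11→2 creates a cycle iff 2 can already reach 11.
Explore from 2: no path reaches 11. The graph stays acyclic.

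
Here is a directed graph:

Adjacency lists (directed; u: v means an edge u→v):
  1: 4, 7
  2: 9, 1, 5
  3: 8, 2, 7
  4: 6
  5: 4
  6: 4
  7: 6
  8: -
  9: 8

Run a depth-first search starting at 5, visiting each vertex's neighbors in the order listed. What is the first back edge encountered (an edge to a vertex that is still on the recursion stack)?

6→4

DFS from 5 (visiting each vertex's neighbors in the order listed); mark gray on enter, black on exit:
5 gray
  4 gray
    6 gray
      6→4: 4 is gray → back edge
First back edge: 6 → 4.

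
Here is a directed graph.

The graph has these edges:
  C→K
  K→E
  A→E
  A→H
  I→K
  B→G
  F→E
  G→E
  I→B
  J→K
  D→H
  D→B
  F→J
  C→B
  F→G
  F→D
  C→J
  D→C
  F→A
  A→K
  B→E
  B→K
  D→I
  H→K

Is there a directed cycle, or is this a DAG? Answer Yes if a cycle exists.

DFS with white/gray/black marking, starting from C:
C gray
  B gray
    E gray
    E black
    G gray
      G→E: E black — skip
    G black
    K gray
      K→E: E black — skip
    K black
  B black
  J gray
    J→K: K black — skip
  J black
  C→K: K black — skip
C black
A gray
  H gray
    H→K: K black — skip
  H black
  A→K: K black — skip
  A→E: E black — skip
A black
F gray
  F→J: J black — skip
  F→E: E black — skip
  F→G: G black — skip
  F→A: A black — skip
  D gray
    D→B: B black — skip
    D→C: C black — skip
    I gray
      I→B: B black — skip
      I→K: K black — skip
    I black
    D→H: H black — skip
  D black
F black
Every edge goes to a white or black vertex — no back edge, so the graph is acyclic.

No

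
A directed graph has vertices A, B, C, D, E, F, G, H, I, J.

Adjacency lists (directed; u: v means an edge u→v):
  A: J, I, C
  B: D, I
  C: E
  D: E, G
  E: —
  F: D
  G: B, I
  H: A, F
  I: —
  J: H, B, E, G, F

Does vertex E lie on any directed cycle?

E lies on a cycle iff there is a path from E back to itself.
Exploring from E, it never reaches itself; equivalently, its strongly connected component is a singleton.

No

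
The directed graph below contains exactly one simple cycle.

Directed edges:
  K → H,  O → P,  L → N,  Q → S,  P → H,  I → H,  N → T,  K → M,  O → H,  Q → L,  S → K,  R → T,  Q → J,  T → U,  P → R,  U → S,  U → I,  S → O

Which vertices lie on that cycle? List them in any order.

O, P, R, S, T, U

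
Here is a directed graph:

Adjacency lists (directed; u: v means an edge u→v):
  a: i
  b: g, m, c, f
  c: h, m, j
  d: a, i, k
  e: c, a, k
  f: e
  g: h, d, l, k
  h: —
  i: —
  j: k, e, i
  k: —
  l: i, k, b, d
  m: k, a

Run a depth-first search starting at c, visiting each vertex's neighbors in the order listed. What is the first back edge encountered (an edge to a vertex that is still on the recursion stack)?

e->c

DFS from c (visiting each vertex's neighbors in the order listed); mark gray on enter, black on exit:
c gray
  h gray
  h black
  m gray
    k gray
    k black
    a gray
      i gray
      i black
    a black
  m black
  j gray
    j→k: k black — skip
    e gray
      e→c: c is gray → back edge
First back edge: e → c.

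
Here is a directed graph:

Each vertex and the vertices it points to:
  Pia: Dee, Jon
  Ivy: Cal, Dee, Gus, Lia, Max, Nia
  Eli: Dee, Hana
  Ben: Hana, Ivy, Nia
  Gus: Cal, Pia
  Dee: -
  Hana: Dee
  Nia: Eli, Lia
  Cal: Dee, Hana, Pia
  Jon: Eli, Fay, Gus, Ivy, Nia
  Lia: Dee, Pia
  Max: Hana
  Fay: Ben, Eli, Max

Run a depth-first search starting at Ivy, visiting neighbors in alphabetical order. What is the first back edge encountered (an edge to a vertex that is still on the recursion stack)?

DFS from Ivy (visiting neighbors in alphabetical order); mark gray on enter, black on exit:
Ivy gray
  Cal gray
    Dee gray
    Dee black
    Hana gray
      Hana→Dee: Dee black — skip
    Hana black
    Pia gray
      Pia→Dee: Dee black — skip
      Jon gray
        Eli gray
          Eli→Dee: Dee black — skip
          Eli→Hana: Hana black — skip
        Eli black
        Fay gray
          Ben gray
            Ben→Hana: Hana black — skip
            Ben→Ivy: Ivy is gray → back edge
First back edge: Ben → Ivy.

Ben→Ivy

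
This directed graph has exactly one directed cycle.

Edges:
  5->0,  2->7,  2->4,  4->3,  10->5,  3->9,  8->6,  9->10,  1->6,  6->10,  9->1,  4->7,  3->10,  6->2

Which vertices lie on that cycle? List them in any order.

1, 2, 3, 4, 6, 9

DFS with gray/black marking from 6:
6 gray
  2 gray
    7 gray
    7 black
    4 gray
      4→7: 7 black — skip
      3 gray
        9 gray
          1 gray
            1→6: 6 is gray → back edge
Back edge closes the cycle 6 → 2 → 4 → 3 → 9 → 1 → 6; its vertices are {1, 2, 3, 4, 6, 9}.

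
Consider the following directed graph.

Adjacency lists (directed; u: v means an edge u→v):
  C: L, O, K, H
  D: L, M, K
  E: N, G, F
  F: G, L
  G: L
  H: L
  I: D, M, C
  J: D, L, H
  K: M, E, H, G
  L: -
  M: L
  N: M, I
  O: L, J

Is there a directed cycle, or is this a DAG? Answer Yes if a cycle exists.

DFS with white/gray/black marking, starting from O:
O gray
  L gray
  L black
  J gray
    D gray
      D→L: L black — skip
      M gray
        M→L: L black — skip
      M black
      K gray
        K→M: M black — skip
        E gray
          N gray
            N→M: M black — skip
            I gray
              I→D: D is gray → back edge
Back edge found, so a cycle exists: D → K → E → N → I → D.

Yes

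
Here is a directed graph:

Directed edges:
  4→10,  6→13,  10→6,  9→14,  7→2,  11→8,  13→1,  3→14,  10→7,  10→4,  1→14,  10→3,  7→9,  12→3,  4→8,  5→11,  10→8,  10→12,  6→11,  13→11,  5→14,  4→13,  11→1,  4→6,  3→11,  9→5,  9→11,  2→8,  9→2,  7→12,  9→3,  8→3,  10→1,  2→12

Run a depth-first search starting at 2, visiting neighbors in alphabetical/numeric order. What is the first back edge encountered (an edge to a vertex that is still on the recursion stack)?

11→8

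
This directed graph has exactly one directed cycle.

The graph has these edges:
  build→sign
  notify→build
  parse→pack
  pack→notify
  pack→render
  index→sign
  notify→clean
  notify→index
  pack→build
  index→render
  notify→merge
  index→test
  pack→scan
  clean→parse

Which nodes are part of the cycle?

DFS with gray/black marking from notify:
notify gray
  merge gray
  merge black
  index gray
    sign gray
    sign black
    render gray
    render black
    test gray
    test black
  index black
  clean gray
    parse gray
      pack gray
        pack→notify: notify is gray → back edge
Back edge closes the cycle notify → clean → parse → pack → notify; its vertices are {pack, clean, parse, notify}.

pack, clean, parse, notify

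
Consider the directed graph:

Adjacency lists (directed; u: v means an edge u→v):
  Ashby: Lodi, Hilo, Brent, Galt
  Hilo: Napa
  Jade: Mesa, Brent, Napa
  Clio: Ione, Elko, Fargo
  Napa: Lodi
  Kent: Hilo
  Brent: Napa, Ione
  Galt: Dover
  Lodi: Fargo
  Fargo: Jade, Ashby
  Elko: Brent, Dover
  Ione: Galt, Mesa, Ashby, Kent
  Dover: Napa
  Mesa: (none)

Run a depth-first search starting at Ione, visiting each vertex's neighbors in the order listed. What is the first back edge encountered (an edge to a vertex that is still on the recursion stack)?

DFS from Ione (visiting each vertex's neighbors in the order listed); mark gray on enter, black on exit:
Ione gray
  Galt gray
    Dover gray
      Napa gray
        Lodi gray
          Fargo gray
            Jade gray
              Mesa gray
              Mesa black
              Brent gray
                Brent→Napa: Napa is gray → back edge
First back edge: Brent → Napa.

Brent→Napa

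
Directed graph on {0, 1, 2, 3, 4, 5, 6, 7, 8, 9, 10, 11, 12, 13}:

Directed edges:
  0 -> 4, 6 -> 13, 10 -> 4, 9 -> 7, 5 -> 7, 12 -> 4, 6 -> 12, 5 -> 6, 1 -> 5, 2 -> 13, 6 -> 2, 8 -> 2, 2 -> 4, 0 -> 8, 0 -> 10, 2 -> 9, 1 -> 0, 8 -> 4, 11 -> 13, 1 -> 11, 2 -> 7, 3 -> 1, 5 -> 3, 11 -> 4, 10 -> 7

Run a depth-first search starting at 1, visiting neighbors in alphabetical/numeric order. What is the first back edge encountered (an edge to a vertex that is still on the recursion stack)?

3->1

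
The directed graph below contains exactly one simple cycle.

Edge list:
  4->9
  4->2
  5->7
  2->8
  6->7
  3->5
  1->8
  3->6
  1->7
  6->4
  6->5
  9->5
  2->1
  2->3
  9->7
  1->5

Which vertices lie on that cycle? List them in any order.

DFS with gray/black marking from 2:
2 gray
  3 gray
    5 gray
      7 gray
      7 black
    5 black
    6 gray
      6→7: 7 black — skip
      6→5: 5 black — skip
      4 gray
        9 gray
          9→7: 7 black — skip
          9→5: 5 black — skip
        9 black
        4→2: 2 is gray → back edge
Back edge closes the cycle 2 → 3 → 6 → 4 → 2; its vertices are {2, 3, 4, 6}.

2, 3, 4, 6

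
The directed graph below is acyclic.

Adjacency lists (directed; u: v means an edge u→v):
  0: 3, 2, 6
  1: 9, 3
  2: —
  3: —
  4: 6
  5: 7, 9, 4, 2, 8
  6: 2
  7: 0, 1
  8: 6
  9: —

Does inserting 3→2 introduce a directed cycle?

Adding 3→2 creates a cycle iff 2 can already reach 3.
Explore from 2: no path reaches 3. The graph stays acyclic.

No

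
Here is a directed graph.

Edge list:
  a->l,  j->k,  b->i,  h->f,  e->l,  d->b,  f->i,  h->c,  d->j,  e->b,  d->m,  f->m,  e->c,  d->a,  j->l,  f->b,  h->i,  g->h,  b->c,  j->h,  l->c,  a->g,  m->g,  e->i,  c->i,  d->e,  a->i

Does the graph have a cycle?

DFS with white/gray/black marking, starting from g:
g gray
  h gray
    c gray
      i gray
      i black
    c black
    h→i: i black — skip
    f gray
      b gray
        b→c: c black — skip
        b→i: i black — skip
      b black
      f→i: i black — skip
      m gray
        m→g: g is gray → back edge
Back edge found, so a cycle exists: g → h → f → m → g.

Yes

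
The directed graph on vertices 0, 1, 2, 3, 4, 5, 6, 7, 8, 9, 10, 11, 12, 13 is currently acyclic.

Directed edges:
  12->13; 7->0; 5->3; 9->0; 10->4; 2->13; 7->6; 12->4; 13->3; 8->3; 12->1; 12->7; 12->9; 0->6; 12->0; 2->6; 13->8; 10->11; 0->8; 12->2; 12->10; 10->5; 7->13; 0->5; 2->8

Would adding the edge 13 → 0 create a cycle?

No

Adding 13→0 creates a cycle iff 0 can already reach 13.
Explore from 0: no path reaches 13. The graph stays acyclic.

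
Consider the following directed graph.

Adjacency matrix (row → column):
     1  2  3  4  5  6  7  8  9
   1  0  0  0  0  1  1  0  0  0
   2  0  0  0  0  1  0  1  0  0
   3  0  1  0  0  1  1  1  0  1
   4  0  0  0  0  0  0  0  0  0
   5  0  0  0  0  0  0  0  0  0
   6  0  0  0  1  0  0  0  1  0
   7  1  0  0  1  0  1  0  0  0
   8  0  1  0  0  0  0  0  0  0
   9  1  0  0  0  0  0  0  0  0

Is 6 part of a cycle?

Yes

6 is on a cycle iff 6 can reach itself via ≥1 edge.
6 → 8 → 2 → 7 → 6 — yes.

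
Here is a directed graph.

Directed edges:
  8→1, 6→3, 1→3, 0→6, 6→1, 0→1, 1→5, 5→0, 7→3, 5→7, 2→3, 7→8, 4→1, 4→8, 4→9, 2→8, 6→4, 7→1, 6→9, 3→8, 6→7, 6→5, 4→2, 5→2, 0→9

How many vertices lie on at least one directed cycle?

9

A vertex is on a directed cycle iff it belongs to a strongly connected component of size ≥ 2 (or has a self-loop).
The vertices on cycles are {0, 1, 2, 3, 4, 5, 6, 7, 8} — 9 in total.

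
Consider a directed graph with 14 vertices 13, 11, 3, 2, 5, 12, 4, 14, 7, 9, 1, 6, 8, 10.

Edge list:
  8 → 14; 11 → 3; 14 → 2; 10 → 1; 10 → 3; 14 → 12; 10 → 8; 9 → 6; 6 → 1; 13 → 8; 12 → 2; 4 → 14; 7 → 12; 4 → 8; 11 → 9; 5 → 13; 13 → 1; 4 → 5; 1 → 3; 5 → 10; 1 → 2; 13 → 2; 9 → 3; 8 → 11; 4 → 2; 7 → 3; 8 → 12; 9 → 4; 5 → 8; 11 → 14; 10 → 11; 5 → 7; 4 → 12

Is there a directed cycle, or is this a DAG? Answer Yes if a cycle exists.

Yes

DFS with white/gray/black marking, starting from 13:
13 gray
  8 gray
    14 gray
      12 gray
        2 gray
        2 black
      12 black
      14→2: 2 black — skip
    14 black
    11 gray
      3 gray
      3 black
      9 gray
        6 gray
          1 gray
            1→2: 2 black — skip
            1→3: 3 black — skip
          1 black
        6 black
        9→3: 3 black — skip
        4 gray
          4→8: 8 is gray → back edge
Back edge found, so a cycle exists: 8 → 11 → 9 → 4 → 8.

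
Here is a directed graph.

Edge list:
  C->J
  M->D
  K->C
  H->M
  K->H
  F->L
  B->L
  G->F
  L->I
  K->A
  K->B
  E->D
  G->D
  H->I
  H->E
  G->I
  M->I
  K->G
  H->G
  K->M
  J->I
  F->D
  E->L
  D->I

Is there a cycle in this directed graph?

No

DFS with white/gray/black marking, starting from C:
C gray
  J gray
    I gray
    I black
  J black
C black
A gray
A black
B gray
  L gray
    L→I: I black — skip
  L black
B black
D gray
  D→I: I black — skip
D black
E gray
  E→L: L black — skip
  E→D: D black — skip
E black
F gray
  F→L: L black — skip
  F→D: D black — skip
F black
G gray
  G→I: I black — skip
  G→D: D black — skip
  G→F: F black — skip
G black
H gray
  H→G: G black — skip
  M gray
    M→I: I black — skip
    M→D: D black — skip
  M black
  H→E: E black — skip
  H→I: I black — skip
H black
K gray
  K→M: M black — skip
  K→B: B black — skip
  K→G: G black — skip
  K→H: H black — skip
  K→C: C black — skip
  K→A: A black — skip
K black
Every edge goes to a white or black vertex — no back edge, so the graph is acyclic.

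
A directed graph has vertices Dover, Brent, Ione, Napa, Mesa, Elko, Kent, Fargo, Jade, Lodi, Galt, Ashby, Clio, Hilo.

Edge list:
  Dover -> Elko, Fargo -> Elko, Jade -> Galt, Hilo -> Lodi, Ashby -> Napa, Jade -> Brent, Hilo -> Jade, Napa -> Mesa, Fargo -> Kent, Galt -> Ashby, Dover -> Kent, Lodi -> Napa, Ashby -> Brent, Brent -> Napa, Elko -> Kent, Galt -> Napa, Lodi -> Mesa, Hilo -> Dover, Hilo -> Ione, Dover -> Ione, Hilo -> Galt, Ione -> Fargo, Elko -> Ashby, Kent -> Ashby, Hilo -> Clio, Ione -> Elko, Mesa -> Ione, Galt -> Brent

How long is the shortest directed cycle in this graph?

5

For each vertex v, BFS finds the shortest path from v back to v.
The shortest such closed walk is Ione → Elko → Ashby → Napa → Mesa → Ione, length 5.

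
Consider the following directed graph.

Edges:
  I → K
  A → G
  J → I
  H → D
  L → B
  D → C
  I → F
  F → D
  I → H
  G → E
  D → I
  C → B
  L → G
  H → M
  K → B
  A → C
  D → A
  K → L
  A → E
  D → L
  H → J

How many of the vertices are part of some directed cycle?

5

A vertex is on a directed cycle iff it belongs to a strongly connected component of size ≥ 2 (or has a self-loop).
The vertices on cycles are {D, F, H, I, J} — 5 in total.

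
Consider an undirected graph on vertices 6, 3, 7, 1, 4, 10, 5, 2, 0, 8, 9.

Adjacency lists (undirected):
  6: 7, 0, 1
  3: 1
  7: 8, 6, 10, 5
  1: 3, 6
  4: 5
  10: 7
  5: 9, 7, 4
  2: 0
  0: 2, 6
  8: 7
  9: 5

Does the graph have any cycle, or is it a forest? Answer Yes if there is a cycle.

No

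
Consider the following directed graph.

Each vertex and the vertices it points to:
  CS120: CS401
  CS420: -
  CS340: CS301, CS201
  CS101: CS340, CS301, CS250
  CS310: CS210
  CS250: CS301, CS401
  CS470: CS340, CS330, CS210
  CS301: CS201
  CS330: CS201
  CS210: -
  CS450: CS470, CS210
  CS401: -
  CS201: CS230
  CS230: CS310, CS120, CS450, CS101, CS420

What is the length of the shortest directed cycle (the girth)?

4

For each vertex v, BFS finds the shortest path from v back to v.
The shortest such closed walk is CS230 → CS101 → CS340 → CS201 → CS230, length 4.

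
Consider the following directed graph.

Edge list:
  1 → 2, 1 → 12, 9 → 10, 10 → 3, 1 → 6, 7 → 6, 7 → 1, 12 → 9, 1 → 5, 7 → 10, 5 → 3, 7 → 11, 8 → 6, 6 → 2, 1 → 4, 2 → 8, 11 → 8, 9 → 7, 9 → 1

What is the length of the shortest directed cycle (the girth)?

For each vertex v, BFS finds the shortest path from v back to v.
The shortest such closed walk is 9 → 1 → 12 → 9, length 3.

3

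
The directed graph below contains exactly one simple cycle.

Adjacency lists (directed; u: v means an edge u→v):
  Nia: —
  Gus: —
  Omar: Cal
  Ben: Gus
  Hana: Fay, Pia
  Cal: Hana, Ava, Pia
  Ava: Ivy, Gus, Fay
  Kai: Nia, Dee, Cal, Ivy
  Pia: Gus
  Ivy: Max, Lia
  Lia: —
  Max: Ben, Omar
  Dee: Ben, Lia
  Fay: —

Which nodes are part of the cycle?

DFS with gray/black marking from Cal:
Cal gray
  Hana gray
    Fay gray
    Fay black
    Pia gray
      Gus gray
      Gus black
    Pia black
  Hana black
  Ava gray
    Ivy gray
      Max gray
        Ben gray
          Ben→Gus: Gus black — skip
        Ben black
        Omar gray
          Omar→Cal: Cal is gray → back edge
Back edge closes the cycle Cal → Ava → Ivy → Max → Omar → Cal; its vertices are {Ava, Cal, Ivy, Max, Omar}.

Ava, Cal, Ivy, Max, Omar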